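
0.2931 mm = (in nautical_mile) 1 mm = 0.001 m, so 0.2931 mm = 0.2931 * 0.001 = 0.0002931 m. 1 nautical_mile = 1852 m, so 0.0002931 m = 0.0002931 / 1852 = 1.5826134e-07 nautical_mile ≈ 1.583e-07 nautical_mile (4 s.f.). Final answer: 1.583e-07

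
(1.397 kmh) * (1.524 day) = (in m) 5.11e+04. Check: 1 kmh = 0.27777778 m/s, so 1.397 kmh = 1.397 * 0.27777778 = 0.38805556 m/s. 1 day = 86400 s, so 1.524 day = 1.524 * 86400 = 131673.6 s. Combine: 0.38805556 m/s * 131673.6 s = 51096.672 m. Result: 51096.672 m ≈ 5.11e+04 m (4 s.f.).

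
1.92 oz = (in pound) 0.12. Check: 1 oz = 0.028349523 kg, so 1.92 oz = 1.92 * 0.028349523 = 0.054431084 kg. 1 pound = 0.45359237 kg, so 0.054431084 kg = 0.054431084 / 0.45359237 = 0.12 pound.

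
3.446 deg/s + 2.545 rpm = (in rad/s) 1 deg/s = 0.017453293 rad/s, so 3.446 deg/s = 3.446 * 0.017453293 = 0.060144046 rad/s. 1 rpm = 0.10471976 rad/s, so 2.545 rpm = 2.545 * 0.10471976 = 0.26651178 rad/s. Sum: 0.060144046 + 0.26651178 = 0.32665582 rad/s. Result: 0.32665582 rad/s ≈ 0.3267 rad/s (4 s.f.). Final answer: 0.3267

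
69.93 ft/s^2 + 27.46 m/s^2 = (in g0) 4.974. Check: 1 ft/s^2 = 0.3048 m/s^2, so 69.93 ft/s^2 = 69.93 * 0.3048 = 21.314664 m/s^2. 27.46 m/s^2 is already in m/s^2. Sum: 21.314664 + 27.46 = 48.774664 m/s^2. 1 g0 = 9.80665 m/s^2, so 48.774664 m/s^2 = 48.774664 / 9.80665 = 4.9736316 g0 ≈ 4.974 g0 (4 s.f.).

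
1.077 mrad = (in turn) 0.0001714. Check: 1 mrad = 0.001 rad, so 1.077 mrad = 1.077 * 0.001 = 0.001077 rad. 1 turn = 6.2831853 rad, so 0.001077 rad = 0.001077 / 6.2831853 = 0.00017140987 turn ≈ 0.0001714 turn (4 s.f.).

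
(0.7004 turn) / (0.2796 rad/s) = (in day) 0.0001822. Check: 1 turn = 6.2831853 rad, so 0.7004 turn = 0.7004 * 6.2831853 = 4.400743 rad. 0.2796 rad/s is already in rad/s. Combine: 4.400743 rad / 0.2796 rad/s = 15.739424 s. 1 day = 86400 s, so 15.739424 s = 15.739424 / 86400 = 0.00018216926 day ≈ 0.0001822 day (4 s.f.).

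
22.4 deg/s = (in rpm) 1 deg/s = 0.017453293 rad/s, so 22.4 deg/s = 22.4 * 0.017453293 = 0.39095375 rad/s. 1 rpm = 0.10471976 rad/s, so 0.39095375 rad/s = 0.39095375 / 0.10471976 = 3.7333333 rpm ≈ 3.733 rpm (4 s.f.). Final answer: 3.733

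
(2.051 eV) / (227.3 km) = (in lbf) 3.25e-25. Check: 1 eV = 1.6021766e-19 J, so 2.051 eV = 2.051 * 1.6021766e-19 = 3.2860643e-19 J. 1 km = 1000 m, so 227.3 km = 227.3 * 1000 = 227300 m. Combine: 3.2860643e-19 J / 227300 m = 1.4456948e-24 N. 1 lbf = 4.4482216 N, so 1.4456948e-24 N = 1.4456948e-24 / 4.4482216 = 3.2500512e-25 lbf ≈ 3.25e-25 lbf (4 s.f.).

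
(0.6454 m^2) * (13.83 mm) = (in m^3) 0.6454 m^2 is already in m^2. 1 mm = 0.001 m, so 13.83 mm = 13.83 * 0.001 = 0.01383 m. Combine: 0.6454 m^2 * 0.01383 m = 0.008925882 m^3. Result: 0.008925882 m^3 ≈ 0.008926 m^3 (4 s.f.). Final answer: 0.008926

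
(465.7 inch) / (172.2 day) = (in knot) 1 inch = 0.0254 m, so 465.7 inch = 465.7 * 0.0254 = 11.82878 m. 1 day = 86400 s, so 172.2 day = 172.2 * 86400 = 14878080 s. Combine: 11.82878 m / 14878080 s = 7.9504748e-07 m/s. 1 knot = 0.51444444 m/s, so 7.9504748e-07 m/s = 7.9504748e-07 / 0.51444444 = 1.5454487e-06 knot ≈ 1.545e-06 knot (4 s.f.). Final answer: 1.545e-06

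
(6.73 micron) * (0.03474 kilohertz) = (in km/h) 1 micron = 1e-06 m, so 6.73 micron = 6.73 * 1e-06 = 6.73e-06 m. 1 kilohertz = 1000 Hz, so 0.03474 kilohertz = 0.03474 * 1000 = 34.74 Hz. Combine: 6.73e-06 m * 34.74 Hz = 0.0002338002 m/s. 1 km/h = 0.27777778 m/s, so 0.0002338002 m/s = 0.0002338002 / 0.27777778 = 0.00084168072 km/h ≈ 0.0008417 km/h (4 s.f.). Final answer: 0.0008417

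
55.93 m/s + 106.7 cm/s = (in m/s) 57. Check: 55.93 m/s is already in m/s. 1 cm/s = 0.01 m/s, so 106.7 cm/s = 106.7 * 0.01 = 1.067 m/s. Sum: 55.93 + 1.067 = 56.997 m/s. Result: 56.997 m/s ≈ 57 m/s (4 s.f.).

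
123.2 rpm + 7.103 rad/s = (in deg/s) 1146. Check: 1 rpm = 0.10471976 rad/s, so 123.2 rpm = 123.2 * 0.10471976 = 12.901474 rad/s. 7.103 rad/s is already in rad/s. Sum: 12.901474 + 7.103 = 20.004474 rad/s. 1 deg/s = 0.017453293 rad/s, so 20.004474 rad/s = 20.004474 / 0.017453293 = 1146.1719 deg/s ≈ 1146 deg/s (4 s.f.).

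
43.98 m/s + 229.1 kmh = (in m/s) 107.6. Check: 43.98 m/s is already in m/s. 1 kmh = 0.27777778 m/s, so 229.1 kmh = 229.1 * 0.27777778 = 63.638889 m/s. Sum: 43.98 + 63.638889 = 107.61889 m/s. Result: 107.61889 m/s ≈ 107.6 m/s (4 s.f.).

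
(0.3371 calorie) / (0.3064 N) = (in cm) 1 calorie = 4.184 J, so 0.3371 calorie = 0.3371 * 4.184 = 1.4104264 J. 0.3064 N is already in N. Combine: 1.4104264 J / 0.3064 N = 4.6032193 m. 1 cm = 0.01 m, so 4.6032193 m = 4.6032193 / 0.01 = 460.32193 cm ≈ 460.3 cm (4 s.f.). Final answer: 460.3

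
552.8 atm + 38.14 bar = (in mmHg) 1 atm = 101325 Pa, so 552.8 atm = 552.8 * 101325 = 56012460 Pa. 1 bar = 100000 Pa, so 38.14 bar = 38.14 * 100000 = 3814000 Pa. Sum: 56012460 + 3814000 = 59826460 Pa. 1 mmHg = 133.32237 Pa, so 59826460 Pa = 59826460 / 133.32237 = 448735.35 mmHg ≈ 4.487e+05 mmHg (4 s.f.). Final answer: 4.487e+05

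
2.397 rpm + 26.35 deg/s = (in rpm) 1 rpm = 0.10471976 rad/s, so 2.397 rpm = 2.397 * 0.10471976 = 0.25101325 rad/s. 1 deg/s = 0.017453293 rad/s, so 26.35 deg/s = 26.35 * 0.017453293 = 0.45989426 rad/s. Sum: 0.25101325 + 0.45989426 = 0.71090751 rad/s. 1 rpm = 0.10471976 rad/s, so 0.71090751 rad/s = 0.71090751 / 0.10471976 = 6.7886667 rpm ≈ 6.789 rpm (4 s.f.). Final answer: 6.789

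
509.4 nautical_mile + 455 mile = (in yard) 1 nautical_mile = 1852 m, so 509.4 nautical_mile = 509.4 * 1852 = 943408.8 m. 1 mile = 1609.344 m, so 455 mile = 455 * 1609.344 = 732251.52 m. Sum: 943408.8 + 732251.52 = 1675660.3 m. 1 yard = 0.9144 m, so 1675660.3 m = 1675660.3 / 0.9144 = 1832524.4 yard ≈ 1.833e+06 yard (4 s.f.). Final answer: 1.833e+06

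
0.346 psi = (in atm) 1 psi = 6894.7573 Pa, so 0.346 psi = 0.346 * 6894.7573 = 2385.586 Pa. 1 atm = 101325 Pa, so 2385.586 Pa = 2385.586 / 101325 = 0.023543904 atm ≈ 0.02354 atm (4 s.f.). Final answer: 0.02354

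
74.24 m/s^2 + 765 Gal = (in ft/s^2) 74.24 m/s^2 is already in m/s^2. 1 Gal = 0.01 m/s^2, so 765 Gal = 765 * 0.01 = 7.65 m/s^2. Sum: 74.24 + 7.65 = 81.89 m/s^2. 1 ft/s^2 = 0.3048 m/s^2, so 81.89 m/s^2 = 81.89 / 0.3048 = 268.66798 ft/s^2 ≈ 268.7 ft/s^2 (4 s.f.). Final answer: 268.7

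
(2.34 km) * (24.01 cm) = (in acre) 0.1388. Check: 1 km = 1000 m, so 2.34 km = 2.34 * 1000 = 2340 m. 1 cm = 0.01 m, so 24.01 cm = 24.01 * 0.01 = 0.2401 m. Combine: 2340 m * 0.2401 m = 561.834 m^2. 1 acre = 4046.8564 m^2, so 561.834 m^2 = 561.834 / 4046.8564 = 0.1388322 acre ≈ 0.1388 acre (4 s.f.).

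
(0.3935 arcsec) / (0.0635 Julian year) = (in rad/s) 9.52e-13. Check: 1 arcsec = 4.8481368e-06 rad, so 0.3935 arcsec = 0.3935 * 4.8481368e-06 = 1.9077418e-06 rad. 1 Julian year = 31557600 s, so 0.0635 Julian year = 0.0635 * 31557600 = 2003907.6 s. Combine: 1.9077418e-06 rad / 2003907.6 s = 9.5201088e-13 rad/s. Result: 9.5201088e-13 rad/s ≈ 9.52e-13 rad/s (4 s.f.).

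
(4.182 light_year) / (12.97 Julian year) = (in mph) 2.162e+08. Check: 1 light_year = 9.4607305e+15 m, so 4.182 light_year = 4.182 * 9.4607305e+15 = 3.9564775e+16 m. 1 Julian year = 31557600 s, so 12.97 Julian year = 12.97 * 31557600 = 4.0930207e+08 s. Combine: 3.9564775e+16 m / 4.0930207e+08 s = 96663998 m/s. 1 mph = 0.44704 m/s, so 96663998 m/s = 96663998 / 0.44704 = 2.1623121e+08 mph ≈ 2.162e+08 mph (4 s.f.).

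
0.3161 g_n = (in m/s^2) 3.1. Check: 1 g_n = 9.80665 m/s^2, so 0.3161 g_n = 0.3161 * 9.80665 = 3.0998821 m/s^2. Result: 3.0998821 m/s^2 ≈ 3.1 m/s^2 (4 s.f.).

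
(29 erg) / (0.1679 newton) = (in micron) 1 erg = 1e-07 J, so 29 erg = 29 * 1e-07 = 2.9e-06 J. 0.1679 newton = 0.1679 N. Combine: 2.9e-06 J / 0.1679 N = 1.7272186e-05 m. 1 micron = 1e-06 m, so 1.7272186e-05 m = 1.7272186e-05 / 1e-06 = 17.272186 micron ≈ 17.27 micron (4 s.f.). Final answer: 17.27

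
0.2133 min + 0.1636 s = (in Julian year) 4.107e-07. Check: 1 min = 60 s, so 0.2133 min = 0.2133 * 60 = 12.798 s. 0.1636 s is already in s. Sum: 12.798 + 0.1636 = 12.9616 s. 1 Julian year = 31557600 s, so 12.9616 s = 12.9616 / 31557600 = 4.1072832e-07 Julian year ≈ 4.107e-07 Julian year (4 s.f.).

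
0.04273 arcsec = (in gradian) 1 arcsec = 4.8481368e-06 rad, so 0.04273 arcsec = 0.04273 * 4.8481368e-06 = 2.0716089e-07 rad. 1 gradian = 0.015707963 rad, so 2.0716089e-07 rad = 2.0716089e-07 / 0.015707963 = 1.3188272e-05 gradian ≈ 1.319e-05 gradian (4 s.f.). Final answer: 1.319e-05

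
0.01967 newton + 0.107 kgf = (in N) 0.01967 newton = 0.01967 N. 1 kgf = 9.80665 N, so 0.107 kgf = 0.107 * 9.80665 = 1.0493115 N. Sum: 0.01967 + 1.0493115 = 1.0689815 N. Result: 1.0689815 N ≈ 1.069 N (4 s.f.). Final answer: 1.069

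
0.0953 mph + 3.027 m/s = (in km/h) 11.05. Check: 1 mph = 0.44704 m/s, so 0.0953 mph = 0.0953 * 0.44704 = 0.042602912 m/s. 3.027 m/s is already in m/s. Sum: 0.042602912 + 3.027 = 3.0696029 m/s. 1 km/h = 0.27777778 m/s, so 3.0696029 m/s = 3.0696029 / 0.27777778 = 11.05057 km/h ≈ 11.05 km/h (4 s.f.).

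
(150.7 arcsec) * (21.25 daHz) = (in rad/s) 1 arcsec = 4.8481368e-06 rad, so 150.7 arcsec = 150.7 * 4.8481368e-06 = 0.00073061422 rad. 1 daHz = 10 Hz, so 21.25 daHz = 21.25 * 10 = 212.5 Hz. Combine: 0.00073061422 rad * 212.5 Hz = 0.15525552 rad/s. Result: 0.15525552 rad/s ≈ 0.1553 rad/s (4 s.f.). Final answer: 0.1553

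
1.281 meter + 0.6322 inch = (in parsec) 1.281 meter = 1.281 m. 1 inch = 0.0254 m, so 0.6322 inch = 0.6322 * 0.0254 = 0.01605788 m. Sum: 1.281 + 0.01605788 = 1.2970579 m. 1 parsec = 3.0856776e+16 m, so 1.2970579 m = 1.2970579 / 3.0856776e+16 = 4.2034783e-17 parsec ≈ 4.203e-17 parsec (4 s.f.). Final answer: 4.203e-17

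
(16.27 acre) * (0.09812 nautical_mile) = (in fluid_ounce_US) 1 acre = 4046.8564 m^2, so 16.27 acre = 16.27 * 4046.8564 = 65842.354 m^2. 1 nautical_mile = 1852 m, so 0.09812 nautical_mile = 0.09812 * 1852 = 181.71824 m. Combine: 65842.354 m^2 * 181.71824 m = 11964757 m^3. 1 fluid_ounce_US = 2.957353e-05 m^3, so 11964757 m^3 = 11964757 / 2.957353e-05 = 4.0457655e+11 fluid_ounce_US ≈ 4.046e+11 fluid_ounce_US (4 s.f.). Final answer: 4.046e+11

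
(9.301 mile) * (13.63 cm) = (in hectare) 1 mile = 1609.344 m, so 9.301 mile = 9.301 * 1609.344 = 14968.509 m. 1 cm = 0.01 m, so 13.63 cm = 13.63 * 0.01 = 0.1363 m. Combine: 14968.509 m * 0.1363 m = 2040.2077 m^2. 1 hectare = 10000 m^2, so 2040.2077 m^2 = 2040.2077 / 10000 = 0.20402077 hectare ≈ 0.204 hectare (4 s.f.). Final answer: 0.204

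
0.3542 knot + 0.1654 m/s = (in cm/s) 34.76. Check: 1 knot = 0.51444444 m/s, so 0.3542 knot = 0.3542 * 0.51444444 = 0.18221622 m/s. 0.1654 m/s is already in m/s. Sum: 0.18221622 + 0.1654 = 0.34761622 m/s. 1 cm/s = 0.01 m/s, so 0.34761622 m/s = 0.34761622 / 0.01 = 34.761622 cm/s ≈ 34.76 cm/s (4 s.f.).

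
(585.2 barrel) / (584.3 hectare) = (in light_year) 1.683e-21. Check: 1 barrel = 0.15898729 m^3, so 585.2 barrel = 585.2 * 0.15898729 = 93.039365 m^3. 1 hectare = 10000 m^2, so 584.3 hectare = 584.3 * 10000 = 5843000 m^2. Combine: 93.039365 m^3 / 5843000 m^2 = 1.5923218e-05 m. 1 light_year = 9.4607305e+15 m, so 1.5923218e-05 m = 1.5923218e-05 / 9.4607305e+15 = 1.6830855e-21 light_year ≈ 1.683e-21 light_year (4 s.f.).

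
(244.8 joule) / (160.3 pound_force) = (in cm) 244.8 joule = 244.8 J. 1 pound_force = 4.4482216 N, so 160.3 pound_force = 160.3 * 4.4482216 = 713.04992 N. Combine: 244.8 J / 713.04992 N = 0.34331397 m. 1 cm = 0.01 m, so 0.34331397 m = 0.34331397 / 0.01 = 34.331397 cm ≈ 34.33 cm (4 s.f.). Final answer: 34.33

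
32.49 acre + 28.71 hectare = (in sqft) 4.506e+06. Check: 1 acre = 4046.8564 m^2, so 32.49 acre = 32.49 * 4046.8564 = 131482.37 m^2. 1 hectare = 10000 m^2, so 28.71 hectare = 28.71 * 10000 = 287100 m^2. Sum: 131482.37 + 287100 = 418582.37 m^2. 1 sqft = 0.09290304 m^2, so 418582.37 m^2 = 418582.37 / 0.09290304 = 4505583.1 sqft ≈ 4.506e+06 sqft (4 s.f.).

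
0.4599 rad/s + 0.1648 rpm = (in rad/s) 0.4772. Check: 0.4599 rad/s is already in rad/s. 1 rpm = 0.10471976 rad/s, so 0.1648 rpm = 0.1648 * 0.10471976 = 0.017257816 rad/s. Sum: 0.4599 + 0.017257816 = 0.47715782 rad/s. Result: 0.47715782 rad/s ≈ 0.4772 rad/s (4 s.f.).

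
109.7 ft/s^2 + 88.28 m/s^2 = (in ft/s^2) 399.3. Check: 1 ft/s^2 = 0.3048 m/s^2, so 109.7 ft/s^2 = 109.7 * 0.3048 = 33.43656 m/s^2. 88.28 m/s^2 is already in m/s^2. Sum: 33.43656 + 88.28 = 121.71656 m/s^2. 1 ft/s^2 = 0.3048 m/s^2, so 121.71656 m/s^2 = 121.71656 / 0.3048 = 399.33255 ft/s^2 ≈ 399.3 ft/s^2 (4 s.f.).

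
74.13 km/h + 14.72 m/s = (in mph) 78.99. Check: 1 km/h = 0.27777778 m/s, so 74.13 km/h = 74.13 * 0.27777778 = 20.591667 m/s. 14.72 m/s is already in m/s. Sum: 20.591667 + 14.72 = 35.311667 m/s. 1 mph = 0.44704 m/s, so 35.311667 m/s = 35.311667 / 0.44704 = 78.989949 mph ≈ 78.99 mph (4 s.f.).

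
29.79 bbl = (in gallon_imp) 1 bbl = 0.15898729 m^3, so 29.79 bbl = 29.79 * 0.15898729 = 4.7362315 m^3. 1 gallon_imp = 0.00454609 m^3, so 4.7362315 m^3 = 4.7362315 / 0.00454609 = 1041.8253 gallon_imp ≈ 1042 gallon_imp (4 s.f.). Final answer: 1042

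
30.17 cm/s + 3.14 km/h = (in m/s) 1 cm/s = 0.01 m/s, so 30.17 cm/s = 30.17 * 0.01 = 0.3017 m/s. 1 km/h = 0.27777778 m/s, so 3.14 km/h = 3.14 * 0.27777778 = 0.87222222 m/s. Sum: 0.3017 + 0.87222222 = 1.1739222 m/s. Result: 1.1739222 m/s ≈ 1.174 m/s (4 s.f.). Final answer: 1.174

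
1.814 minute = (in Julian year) 3.449e-06. Check: 1 minute = 60 s, so 1.814 minute = 1.814 * 60 = 108.84 s. 1 Julian year = 31557600 s, so 108.84 s = 108.84 / 31557600 = 3.4489315e-06 Julian year ≈ 3.449e-06 Julian year (4 s.f.).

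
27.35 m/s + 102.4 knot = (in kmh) 288.1. Check: 27.35 m/s is already in m/s. 1 knot = 0.51444444 m/s, so 102.4 knot = 102.4 * 0.51444444 = 52.679111 m/s. Sum: 27.35 + 52.679111 = 80.029111 m/s. 1 kmh = 0.27777778 m/s, so 80.029111 m/s = 80.029111 / 0.27777778 = 288.1048 kmh ≈ 288.1 kmh (4 s.f.).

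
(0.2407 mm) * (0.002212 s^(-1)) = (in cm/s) 1 mm = 0.001 m, so 0.2407 mm = 0.2407 * 0.001 = 0.0002407 m. 0.002212 s^(-1) = 0.002212 Hz. Combine: 0.0002407 m * 0.002212 Hz = 5.324284e-07 m/s. 1 cm/s = 0.01 m/s, so 5.324284e-07 m/s = 5.324284e-07 / 0.01 = 5.324284e-05 cm/s ≈ 5.324e-05 cm/s (4 s.f.). Final answer: 5.324e-05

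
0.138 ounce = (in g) 1 ounce = 0.028349523 kg, so 0.138 ounce = 0.138 * 0.028349523 = 0.0039122342 kg. 1 g = 0.001 kg, so 0.0039122342 kg = 0.0039122342 / 0.001 = 3.9122342 g ≈ 3.912 g (4 s.f.). Final answer: 3.912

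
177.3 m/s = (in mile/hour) 396.6. Check: 1 mile/hour = 0.44704 m/s, so 177.3 m/s = 177.3 / 0.44704 = 396.6088 mile/hour ≈ 396.6 mile/hour (4 s.f.).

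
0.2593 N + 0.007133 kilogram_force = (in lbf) 0.07402. Check: 0.2593 N is already in N. 1 kilogram_force = 9.80665 N, so 0.007133 kilogram_force = 0.007133 * 9.80665 = 0.069950834 N. Sum: 0.2593 + 0.069950834 = 0.32925083 N. 1 lbf = 4.4482216 N, so 0.32925083 N = 0.32925083 / 4.4482216 = 0.074018532 lbf ≈ 0.07402 lbf (4 s.f.).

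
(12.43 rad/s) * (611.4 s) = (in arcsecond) 1.568e+09. Check: 12.43 rad/s is already in rad/s. 611.4 s is already in s. Combine: 12.43 rad/s * 611.4 s = 7599.702 rad. 1 arcsecond = 4.8481368e-06 rad, so 7599.702 rad = 7599.702 / 4.8481368e-06 = 1.5675511e+09 arcsecond ≈ 1.568e+09 arcsecond (4 s.f.).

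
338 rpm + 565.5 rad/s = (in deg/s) 1 rpm = 0.10471976 rad/s, so 338 rpm = 338 * 0.10471976 = 35.395277 rad/s. 565.5 rad/s is already in rad/s. Sum: 35.395277 + 565.5 = 600.89528 rad/s. 1 deg/s = 0.017453293 rad/s, so 600.89528 rad/s = 600.89528 / 0.017453293 = 34428.763 deg/s ≈ 3.443e+04 deg/s (4 s.f.). Final answer: 3.443e+04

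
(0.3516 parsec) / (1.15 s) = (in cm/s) 9.434e+17. Check: 1 parsec = 3.0856776e+16 m, so 0.3516 parsec = 0.3516 * 3.0856776e+16 = 1.0849242e+16 m. 1.15 s is already in s. Combine: 1.0849242e+16 m / 1.15 s = 9.4341238e+15 m/s. 1 cm/s = 0.01 m/s, so 9.4341238e+15 m/s = 9.4341238e+15 / 0.01 = 9.4341238e+17 cm/s ≈ 9.434e+17 cm/s (4 s.f.).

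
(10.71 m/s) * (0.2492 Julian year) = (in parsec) 2.73e-09. Check: 10.71 m/s is already in m/s. 1 Julian year = 31557600 s, so 0.2492 Julian year = 0.2492 * 31557600 = 7864153.9 s. Combine: 10.71 m/s * 7864153.9 s = 84225088 m. 1 parsec = 3.0856776e+16 m, so 84225088 m = 84225088 / 3.0856776e+16 = 2.7295492e-09 parsec ≈ 2.73e-09 parsec (4 s.f.).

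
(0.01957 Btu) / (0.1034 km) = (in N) 0.1997. Check: 1 Btu = 1055.0559 J, so 0.01957 Btu = 0.01957 * 1055.0559 = 20.647443 J. 1 km = 1000 m, so 0.1034 km = 0.1034 * 1000 = 103.4 m. Combine: 20.647443 J / 103.4 m = 0.19968514 N. Result: 0.19968514 N ≈ 0.1997 N (4 s.f.).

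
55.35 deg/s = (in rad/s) 1 deg/s = 0.017453293 rad/s, so 55.35 deg/s = 55.35 * 0.017453293 = 0.96603974 rad/s. Result: 0.96603974 rad/s ≈ 0.966 rad/s (4 s.f.). Final answer: 0.966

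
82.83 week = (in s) 1 week = 604800 s, so 82.83 week = 82.83 * 604800 = 50095584 s. Result: 50095584 s ≈ 5.01e+07 s (4 s.f.). Final answer: 5.01e+07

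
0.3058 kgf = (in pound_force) 0.6742. Check: 1 kgf = 9.80665 N, so 0.3058 kgf = 0.3058 * 9.80665 = 2.9988736 N. 1 pound_force = 4.4482216 N, so 2.9988736 N = 2.9988736 / 4.4482216 = 0.6741736 pound_force ≈ 0.6742 pound_force (4 s.f.).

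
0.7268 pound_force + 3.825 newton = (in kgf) 0.7197. Check: 1 pound_force = 4.4482216 N, so 0.7268 pound_force = 0.7268 * 4.4482216 = 3.2329675 N. 3.825 newton = 3.825 N. Sum: 3.2329675 + 3.825 = 7.0579675 N. 1 kgf = 9.80665 N, so 7.0579675 N = 7.0579675 / 9.80665 = 0.71971239 kgf ≈ 0.7197 kgf (4 s.f.).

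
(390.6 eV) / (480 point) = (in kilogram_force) 3.769e-17. Check: 1 eV = 1.6021766e-19 J, so 390.6 eV = 390.6 * 1.6021766e-19 = 6.2581019e-17 J. 1 point = 0.00035277778 m, so 480 point = 480 * 0.00035277778 = 0.16933333 m. Combine: 6.2581019e-17 J / 0.16933333 m = 3.6957295e-16 N. 1 kilogram_force = 9.80665 N, so 3.6957295e-16 N = 3.6957295e-16 / 9.80665 = 3.7685953e-17 kilogram_force ≈ 3.769e-17 kilogram_force (4 s.f.).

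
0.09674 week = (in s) 5.851e+04. Check: 1 week = 604800 s, so 0.09674 week = 0.09674 * 604800 = 58508.352 s. Result: 58508.352 s ≈ 5.851e+04 s (4 s.f.).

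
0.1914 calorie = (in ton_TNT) 1.914e-10. Check: 1 calorie = 4.184 J, so 0.1914 calorie = 0.1914 * 4.184 = 0.8008176 J. 1 ton_TNT = 4.184e+09 J, so 0.8008176 J = 0.8008176 / 4.184e+09 = 1.914e-10 ton_TNT.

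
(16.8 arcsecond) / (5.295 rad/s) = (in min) 2.564e-07. Check: 1 arcsecond = 4.8481368e-06 rad, so 16.8 arcsecond = 16.8 * 4.8481368e-06 = 8.1448698e-05 rad. 5.295 rad/s is already in rad/s. Combine: 8.1448698e-05 rad / 5.295 rad/s = 1.538219e-05 s. 1 min = 60 s, so 1.538219e-05 s = 1.538219e-05 / 60 = 2.5636984e-07 min ≈ 2.564e-07 min (4 s.f.).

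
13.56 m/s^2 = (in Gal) 1356. Check: 1 Gal = 0.01 m/s^2, so 13.56 m/s^2 = 13.56 / 0.01 = 1356 Gal.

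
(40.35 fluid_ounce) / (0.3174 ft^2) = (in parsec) 1.311e-18. Check: 1 fluid_ounce = 2.957353e-05 m^3, so 40.35 fluid_ounce = 40.35 * 2.957353e-05 = 0.0011932919 m^3. 1 ft^2 = 0.09290304 m^2, so 0.3174 ft^2 = 0.3174 * 0.09290304 = 0.029487425 m^2. Combine: 0.0011932919 m^3 / 0.029487425 m^2 = 0.040467824 m. 1 parsec = 3.0856776e+16 m, so 0.040467824 m = 0.040467824 / 3.0856776e+16 = 1.3114729e-18 parsec ≈ 1.311e-18 parsec (4 s.f.).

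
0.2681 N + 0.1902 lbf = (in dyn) 0.2681 N is already in N. 1 lbf = 4.4482216 N, so 0.1902 lbf = 0.1902 * 4.4482216 = 0.84605175 N. Sum: 0.2681 + 0.84605175 = 1.1141518 N. 1 dyn = 1e-05 N, so 1.1141518 N = 1.1141518 / 1e-05 = 111415.18 dyn ≈ 1.114e+05 dyn (4 s.f.). Final answer: 1.114e+05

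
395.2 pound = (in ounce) 6323. Check: 1 pound = 0.45359237 kg, so 395.2 pound = 395.2 * 0.45359237 = 179.2597 kg. 1 ounce = 0.028349523 kg, so 179.2597 kg = 179.2597 / 0.028349523 = 6323.2 ounce ≈ 6323 ounce (4 s.f.).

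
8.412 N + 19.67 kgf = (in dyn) 8.412 N is already in N. 1 kgf = 9.80665 N, so 19.67 kgf = 19.67 * 9.80665 = 192.89681 N. Sum: 8.412 + 192.89681 = 201.30881 N. 1 dyn = 1e-05 N, so 201.30881 N = 201.30881 / 1e-05 = 20130881 dyn ≈ 2.013e+07 dyn (4 s.f.). Final answer: 2.013e+07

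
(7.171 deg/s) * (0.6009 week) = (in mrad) 1 deg/s = 0.017453293 rad/s, so 7.171 deg/s = 7.171 * 0.017453293 = 0.12515756 rad/s. 1 week = 604800 s, so 0.6009 week = 0.6009 * 604800 = 363424.32 s. Combine: 0.12515756 rad/s * 363424.32 s = 45485.301 rad. 1 mrad = 0.001 rad, so 45485.301 rad = 45485.301 / 0.001 = 45485301 mrad ≈ 4.549e+07 mrad (4 s.f.). Final answer: 4.549e+07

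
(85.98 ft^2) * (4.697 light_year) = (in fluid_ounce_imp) 1.249e+22. Check: 1 ft^2 = 0.09290304 m^2, so 85.98 ft^2 = 85.98 * 0.09290304 = 7.9878034 m^2. 1 light_year = 9.4607305e+15 m, so 4.697 light_year = 4.697 * 9.4607305e+15 = 4.4437051e+16 m. Combine: 7.9878034 m^2 * 4.4437051e+16 m = 3.5495443e+17 m^3. 1 fluid_ounce_imp = 2.8413063e-05 m^3, so 3.5495443e+17 m^3 = 3.5495443e+17 / 2.8413063e-05 = 1.2492649e+22 fluid_ounce_imp ≈ 1.249e+22 fluid_ounce_imp (4 s.f.).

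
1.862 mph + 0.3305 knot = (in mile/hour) 1 mph = 0.44704 m/s, so 1.862 mph = 1.862 * 0.44704 = 0.83238848 m/s. 1 knot = 0.51444444 m/s, so 0.3305 knot = 0.3305 * 0.51444444 = 0.17002389 m/s. Sum: 0.83238848 + 0.17002389 = 1.0024124 m/s. 1 mile/hour = 0.44704 m/s, so 1.0024124 m/s = 1.0024124 / 0.44704 = 2.2423326 mile/hour ≈ 2.242 mile/hour (4 s.f.). Final answer: 2.242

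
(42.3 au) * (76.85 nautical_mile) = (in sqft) 9.694e+18. Check: 1 au = 1.4959787e+11 m, so 42.3 au = 42.3 * 1.4959787e+11 = 6.3279899e+12 m. 1 nautical_mile = 1852 m, so 76.85 nautical_mile = 76.85 * 1852 = 142326.2 m. Combine: 6.3279899e+12 m * 142326.2 m = 9.0063876e+17 m^2. 1 sqft = 0.09290304 m^2, so 9.0063876e+17 m^2 = 9.0063876e+17 / 0.09290304 = 9.6943949e+18 sqft ≈ 9.694e+18 sqft (4 s.f.).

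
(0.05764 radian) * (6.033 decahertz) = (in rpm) 0.05764 radian = 0.05764 rad. 1 decahertz = 10 Hz, so 6.033 decahertz = 6.033 * 10 = 60.33 Hz. Combine: 0.05764 rad * 60.33 Hz = 3.4774212 rad/s. 1 rpm = 0.10471976 rad/s, so 3.4774212 rad/s = 3.4774212 / 0.10471976 = 33.206926 rpm ≈ 33.21 rpm (4 s.f.). Final answer: 33.21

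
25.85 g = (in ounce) 1 g = 0.001 kg, so 25.85 g = 25.85 * 0.001 = 0.02585 kg. 1 ounce = 0.028349523 kg, so 0.02585 kg = 0.02585 / 0.028349523 = 0.91183192 ounce ≈ 0.9118 ounce (4 s.f.). Final answer: 0.9118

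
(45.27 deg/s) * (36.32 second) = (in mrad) 2.87e+04. Check: 1 deg/s = 0.017453293 rad/s, so 45.27 deg/s = 45.27 * 0.017453293 = 0.79011055 rad/s. 36.32 second = 36.32 s. Combine: 0.79011055 rad/s * 36.32 s = 28.696815 rad. 1 mrad = 0.001 rad, so 28.696815 rad = 28.696815 / 0.001 = 28696.815 mrad ≈ 2.87e+04 mrad (4 s.f.).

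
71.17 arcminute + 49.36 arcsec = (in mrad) 20.94. Check: 1 arcminute = 0.00029088821 rad, so 71.17 arcminute = 71.17 * 0.00029088821 = 0.020702514 rad. 1 arcsec = 4.8481368e-06 rad, so 49.36 arcsec = 49.36 * 4.8481368e-06 = 0.00023930403 rad. Sum: 0.020702514 + 0.00023930403 = 0.020941818 rad. 1 mrad = 0.001 rad, so 0.020941818 rad = 0.020941818 / 0.001 = 20.941818 mrad ≈ 20.94 mrad (4 s.f.).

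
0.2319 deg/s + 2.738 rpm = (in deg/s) 1 deg/s = 0.017453293 rad/s, so 0.2319 deg/s = 0.2319 * 0.017453293 = 0.0040474185 rad/s. 1 rpm = 0.10471976 rad/s, so 2.738 rpm = 2.738 * 0.10471976 = 0.28672269 rad/s. Sum: 0.0040474185 + 0.28672269 = 0.29077011 rad/s. 1 deg/s = 0.017453293 rad/s, so 0.29077011 rad/s = 0.29077011 / 0.017453293 = 16.6599 deg/s ≈ 16.66 deg/s (4 s.f.). Final answer: 16.66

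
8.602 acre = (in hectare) 3.481. Check: 1 acre = 4046.8564 m^2, so 8.602 acre = 8.602 * 4046.8564 = 34811.059 m^2. 1 hectare = 10000 m^2, so 34811.059 m^2 = 34811.059 / 10000 = 3.4811059 hectare ≈ 3.481 hectare (4 s.f.).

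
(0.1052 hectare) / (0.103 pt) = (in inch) 1.14e+09. Check: 1 hectare = 10000 m^2, so 0.1052 hectare = 0.1052 * 10000 = 1052 m^2. 1 pt = 0.00035277778 m, so 0.103 pt = 0.103 * 0.00035277778 = 3.6336111e-05 m. Combine: 1052 m^2 / 3.6336111e-05 m = 28951915 m. 1 inch = 0.0254 m, so 28951915 m = 28951915 / 0.0254 = 1.1398392e+09 inch ≈ 1.14e+09 inch (4 s.f.).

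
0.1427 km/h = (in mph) 1 km/h = 0.27777778 m/s, so 0.1427 km/h = 0.1427 * 0.27777778 = 0.039638889 m/s. 1 mph = 0.44704 m/s, so 0.039638889 m/s = 0.039638889 / 0.44704 = 0.088669669 mph ≈ 0.08867 mph (4 s.f.). Final answer: 0.08867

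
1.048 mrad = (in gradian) 0.06672. Check: 1 mrad = 0.001 rad, so 1.048 mrad = 1.048 * 0.001 = 0.001048 rad. 1 gradian = 0.015707963 rad, so 0.001048 rad = 0.001048 / 0.015707963 = 0.066717752 gradian ≈ 0.06672 gradian (4 s.f.).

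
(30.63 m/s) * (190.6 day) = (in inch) 30.63 m/s is already in m/s. 1 day = 86400 s, so 190.6 day = 190.6 * 86400 = 16467840 s. Combine: 30.63 m/s * 16467840 s = 5.0440994e+08 m. 1 inch = 0.0254 m, so 5.0440994e+08 m = 5.0440994e+08 / 0.0254 = 1.9858659e+10 inch ≈ 1.986e+10 inch (4 s.f.). Final answer: 1.986e+10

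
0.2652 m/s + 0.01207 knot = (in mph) 0.6071. Check: 0.2652 m/s is already in m/s. 1 knot = 0.51444444 m/s, so 0.01207 knot = 0.01207 * 0.51444444 = 0.0062093444 m/s. Sum: 0.2652 + 0.0062093444 = 0.27140934 m/s. 1 mph = 0.44704 m/s, so 0.27140934 m/s = 0.27140934 / 0.44704 = 0.60712541 mph ≈ 0.6071 mph (4 s.f.).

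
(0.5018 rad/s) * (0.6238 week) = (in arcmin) 6.508e+08. Check: 0.5018 rad/s is already in rad/s. 1 week = 604800 s, so 0.6238 week = 0.6238 * 604800 = 377274.24 s. Combine: 0.5018 rad/s * 377274.24 s = 189316.21 rad. 1 arcmin = 0.00029088821 rad, so 189316.21 rad = 189316.21 / 0.00029088821 = 6.508212e+08 arcmin ≈ 6.508e+08 arcmin (4 s.f.).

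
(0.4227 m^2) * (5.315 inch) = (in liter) 57.06. Check: 0.4227 m^2 is already in m^2. 1 inch = 0.0254 m, so 5.315 inch = 5.315 * 0.0254 = 0.135001 m. Combine: 0.4227 m^2 * 0.135001 m = 0.057064923 m^3. 1 liter = 0.001 m^3, so 0.057064923 m^3 = 0.057064923 / 0.001 = 57.064923 liter ≈ 57.06 liter (4 s.f.).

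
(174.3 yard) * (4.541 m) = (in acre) 0.1788. Check: 1 yard = 0.9144 m, so 174.3 yard = 174.3 * 0.9144 = 159.37992 m. 4.541 m is already in m. Combine: 159.37992 m * 4.541 m = 723.74422 m^2. 1 acre = 4046.8564 m^2, so 723.74422 m^2 = 723.74422 / 4046.8564 = 0.17884109 acre ≈ 0.1788 acre (4 s.f.).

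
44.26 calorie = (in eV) 1.156e+21. Check: 1 calorie = 4.184 J, so 44.26 calorie = 44.26 * 4.184 = 185.18384 J. 1 eV = 1.6021766e-19 J, so 185.18384 J = 185.18384 / 1.6021766e-19 = 1.1558266e+21 eV ≈ 1.156e+21 eV (4 s.f.).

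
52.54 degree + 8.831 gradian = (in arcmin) 1 degree = 0.017453293 rad, so 52.54 degree = 52.54 * 0.017453293 = 0.91699599 rad. 1 gradian = 0.015707963 rad, so 8.831 gradian = 8.831 * 0.015707963 = 0.13871702 rad. Sum: 0.91699599 + 0.13871702 = 1.055713 rad. 1 arcmin = 0.00029088821 rad, so 1.055713 rad = 1.055713 / 0.00029088821 = 3629.274 arcmin ≈ 3629 arcmin (4 s.f.). Final answer: 3629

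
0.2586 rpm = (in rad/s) 1 rpm = 0.10471976 rad/s, so 0.2586 rpm = 0.2586 * 0.10471976 = 0.027080529 rad/s. Result: 0.027080529 rad/s ≈ 0.02708 rad/s (4 s.f.). Final answer: 0.02708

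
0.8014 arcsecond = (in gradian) 0.0002473. Check: 1 arcsecond = 4.8481368e-06 rad, so 0.8014 arcsecond = 0.8014 * 4.8481368e-06 = 3.8852968e-06 rad. 1 gradian = 0.015707963 rad, so 3.8852968e-06 rad = 3.8852968e-06 / 0.015707963 = 0.00024734568 gradian ≈ 0.0002473 gradian (4 s.f.).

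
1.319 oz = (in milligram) 3.739e+04. Check: 1 oz = 0.028349523 kg, so 1.319 oz = 1.319 * 0.028349523 = 0.037393021 kg. 1 milligram = 1e-06 kg, so 0.037393021 kg = 0.037393021 / 1e-06 = 37393.021 milligram ≈ 3.739e+04 milligram (4 s.f.).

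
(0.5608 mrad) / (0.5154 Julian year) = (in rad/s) 1 mrad = 0.001 rad, so 0.5608 mrad = 0.5608 * 0.001 = 0.0005608 rad. 1 Julian year = 31557600 s, so 0.5154 Julian year = 0.5154 * 31557600 = 16264787 s. Combine: 0.0005608 rad / 16264787 s = 3.4479394e-11 rad/s. Result: 3.4479394e-11 rad/s ≈ 3.448e-11 rad/s (4 s.f.). Final answer: 3.448e-11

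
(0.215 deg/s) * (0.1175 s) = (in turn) 1 deg/s = 0.017453293 rad/s, so 0.215 deg/s = 0.215 * 0.017453293 = 0.0037524579 rad/s. 0.1175 s is already in s. Combine: 0.0037524579 rad/s * 0.1175 s = 0.0004409138 rad. 1 turn = 6.2831853 rad, so 0.0004409138 rad = 0.0004409138 / 6.2831853 = 7.0173611e-05 turn ≈ 7.017e-05 turn (4 s.f.). Final answer: 7.017e-05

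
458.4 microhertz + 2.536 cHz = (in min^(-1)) 1.549. Check: 1 microhertz = 1e-06 Hz, so 458.4 microhertz = 458.4 * 1e-06 = 0.0004584 Hz. 1 cHz = 0.01 Hz, so 2.536 cHz = 2.536 * 0.01 = 0.02536 Hz. Sum: 0.0004584 + 0.02536 = 0.0258184 Hz. 1 min^(-1) = 0.016666667 Hz, so 0.0258184 Hz = 0.0258184 / 0.016666667 = 1.549104 min^(-1) ≈ 1.549 min^(-1) (4 s.f.).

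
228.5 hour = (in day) 9.521. Check: 1 hour = 3600 s, so 228.5 hour = 228.5 * 3600 = 822600 s. 1 day = 86400 s, so 822600 s = 822600 / 86400 = 9.5208333 day ≈ 9.521 day (4 s.f.).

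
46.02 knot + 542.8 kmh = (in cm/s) 1 knot = 0.51444444 m/s, so 46.02 knot = 46.02 * 0.51444444 = 23.674733 m/s. 1 kmh = 0.27777778 m/s, so 542.8 kmh = 542.8 * 0.27777778 = 150.77778 m/s. Sum: 23.674733 + 150.77778 = 174.45251 m/s. 1 cm/s = 0.01 m/s, so 174.45251 m/s = 174.45251 / 0.01 = 17445.251 cm/s ≈ 1.745e+04 cm/s (4 s.f.). Final answer: 1.745e+04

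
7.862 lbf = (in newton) 34.97. Check: 1 lbf = 4.4482216 N, so 7.862 lbf = 7.862 * 4.4482216 = 34.971918 N. 34.971918 N = 34.971918 newton ≈ 34.97 newton (4 s.f.).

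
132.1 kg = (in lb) 1 lb = 0.45359237 kg, so 132.1 kg = 132.1 / 0.45359237 = 291.23065 lb ≈ 291.2 lb (4 s.f.). Final answer: 291.2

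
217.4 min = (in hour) 1 min = 60 s, so 217.4 min = 217.4 * 60 = 13044 s. 1 hour = 3600 s, so 13044 s = 13044 / 3600 = 3.6233333 hour ≈ 3.623 hour (4 s.f.). Final answer: 3.623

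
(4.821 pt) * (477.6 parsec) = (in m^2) 2.506e+16. Check: 1 pt = 0.00035277778 m, so 4.821 pt = 4.821 * 0.00035277778 = 0.0017007417 m. 1 parsec = 3.0856776e+16 m, so 477.6 parsec = 477.6 * 3.0856776e+16 = 1.4737196e+19 m. Combine: 0.0017007417 m * 1.4737196e+19 m = 2.5064164e+16 m^2. Result: 2.5064164e+16 m^2 ≈ 2.506e+16 m^2 (4 s.f.).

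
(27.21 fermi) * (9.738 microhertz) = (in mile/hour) 1 fermi = 1e-15 m, so 27.21 fermi = 27.21 * 1e-15 = 2.721e-14 m. 1 microhertz = 1e-06 Hz, so 9.738 microhertz = 9.738 * 1e-06 = 9.738e-06 Hz. Combine: 2.721e-14 m * 9.738e-06 Hz = 2.6497098e-19 m/s. 1 mile/hour = 0.44704 m/s, so 2.6497098e-19 m/s = 2.6497098e-19 / 0.44704 = 5.927232e-19 mile/hour ≈ 5.927e-19 mile/hour (4 s.f.). Final answer: 5.927e-19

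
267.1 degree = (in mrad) 1 degree = 0.017453293 rad, so 267.1 degree = 267.1 * 0.017453293 = 4.6617744 rad. 1 mrad = 0.001 rad, so 4.6617744 rad = 4.6617744 / 0.001 = 4661.7744 mrad ≈ 4662 mrad (4 s.f.). Final answer: 4662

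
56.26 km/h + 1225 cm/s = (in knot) 1 km/h = 0.27777778 m/s, so 56.26 km/h = 56.26 * 0.27777778 = 15.627778 m/s. 1 cm/s = 0.01 m/s, so 1225 cm/s = 1225 * 0.01 = 12.25 m/s. Sum: 15.627778 + 12.25 = 27.877778 m/s. 1 knot = 0.51444444 m/s, so 27.877778 m/s = 27.877778 / 0.51444444 = 54.190065 knot ≈ 54.19 knot (4 s.f.). Final answer: 54.19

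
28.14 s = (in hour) 0.007817. Check: 1 hour = 3600 s, so 28.14 s = 28.14 / 3600 = 0.0078166667 hour ≈ 0.007817 hour (4 s.f.).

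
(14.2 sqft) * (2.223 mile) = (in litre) 4.72e+06. Check: 1 sqft = 0.09290304 m^2, so 14.2 sqft = 14.2 * 0.09290304 = 1.3192232 m^2. 1 mile = 1609.344 m, so 2.223 mile = 2.223 * 1609.344 = 3577.5717 m. Combine: 1.3192232 m^2 * 3577.5717 m = 4719.6155 m^3. 1 litre = 0.001 m^3, so 4719.6155 m^3 = 4719.6155 / 0.001 = 4719615.5 litre ≈ 4.72e+06 litre (4 s.f.).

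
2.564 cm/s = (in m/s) 0.02564. Check: 1 cm/s = 0.01 m/s, so 2.564 cm/s = 2.564 * 0.01 = 0.02564 m/s. Result: 0.02564 m/s.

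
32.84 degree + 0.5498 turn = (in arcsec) 8.308e+05. Check: 1 degree = 0.017453293 rad, so 32.84 degree = 32.84 * 0.017453293 = 0.57316613 rad. 1 turn = 6.2831853 rad, so 0.5498 turn = 0.5498 * 6.2831853 = 3.4544953 rad. Sum: 0.57316613 + 3.4544953 = 4.0276614 rad. 1 arcsec = 4.8481368e-06 rad, so 4.0276614 rad = 4.0276614 / 4.8481368e-06 = 830764.8 arcsec ≈ 8.308e+05 arcsec (4 s.f.).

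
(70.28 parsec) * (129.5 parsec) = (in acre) 1 parsec = 3.0856776e+16 m, so 70.28 parsec = 70.28 * 3.0856776e+16 = 2.1686142e+18 m. 1 parsec = 3.0856776e+16 m, so 129.5 parsec = 129.5 * 3.0856776e+16 = 3.9959525e+18 m. Combine: 2.1686142e+18 m * 3.9959525e+18 m = 8.6656793e+36 m^2. 1 acre = 4046.8564 m^2, so 8.6656793e+36 m^2 = 8.6656793e+36 / 4046.8564 = 2.141336e+33 acre ≈ 2.141e+33 acre (4 s.f.). Final answer: 2.141e+33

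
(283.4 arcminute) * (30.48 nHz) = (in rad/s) 1 arcminute = 0.00029088821 rad, so 283.4 arcminute = 283.4 * 0.00029088821 = 0.082437718 rad. 1 nHz = 1e-09 Hz, so 30.48 nHz = 30.48 * 1e-09 = 3.048e-08 Hz. Combine: 0.082437718 rad * 3.048e-08 Hz = 2.5127017e-09 rad/s. Result: 2.5127017e-09 rad/s ≈ 2.513e-09 rad/s (4 s.f.). Final answer: 2.513e-09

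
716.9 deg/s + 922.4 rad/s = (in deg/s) 1 deg/s = 0.017453293 rad/s, so 716.9 deg/s = 716.9 * 0.017453293 = 12.512265 rad/s. 922.4 rad/s is already in rad/s. Sum: 12.512265 + 922.4 = 934.91227 rad/s. 1 deg/s = 0.017453293 rad/s, so 934.91227 rad/s = 934.91227 / 0.017453293 = 53566.527 deg/s ≈ 5.357e+04 deg/s (4 s.f.). Final answer: 5.357e+04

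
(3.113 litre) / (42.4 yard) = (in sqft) 1 litre = 0.001 m^3, so 3.113 litre = 3.113 * 0.001 = 0.003113 m^3. 1 yard = 0.9144 m, so 42.4 yard = 42.4 * 0.9144 = 38.77056 m. Combine: 0.003113 m^3 / 38.77056 m = 8.0292882e-05 m^2. 1 sqft = 0.09290304 m^2, so 8.0292882e-05 m^2 = 8.0292882e-05 / 0.09290304 = 0.00086426539 sqft ≈ 0.0008643 sqft (4 s.f.). Final answer: 0.0008643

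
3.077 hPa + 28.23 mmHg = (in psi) 0.5905. Check: 1 hPa = 100 Pa, so 3.077 hPa = 3.077 * 100 = 307.7 Pa. 1 mmHg = 133.32237 Pa, so 28.23 mmHg = 28.23 * 133.32237 = 3763.6905 Pa. Sum: 307.7 + 3763.6905 = 4071.3905 Pa. 1 psi = 6894.7573 Pa, so 4071.3905 Pa = 4071.3905 / 6894.7573 = 0.59050526 psi ≈ 0.5905 psi (4 s.f.).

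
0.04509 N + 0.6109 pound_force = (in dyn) 0.04509 N is already in N. 1 pound_force = 4.4482216 N, so 0.6109 pound_force = 0.6109 * 4.4482216 = 2.7174186 N. Sum: 0.04509 + 2.7174186 = 2.7625086 N. 1 dyn = 1e-05 N, so 2.7625086 N = 2.7625086 / 1e-05 = 276250.86 dyn ≈ 2.763e+05 dyn (4 s.f.). Final answer: 2.763e+05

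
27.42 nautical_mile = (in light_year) 1 nautical_mile = 1852 m, so 27.42 nautical_mile = 27.42 * 1852 = 50781.84 m. 1 light_year = 9.4607305e+15 m, so 50781.84 m = 50781.84 / 9.4607305e+15 = 5.3676447e-12 light_year ≈ 5.368e-12 light_year (4 s.f.). Final answer: 5.368e-12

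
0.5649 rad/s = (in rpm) 5.394. Check: 1 rpm = 0.10471976 rad/s, so 0.5649 rad/s = 0.5649 / 0.10471976 = 5.3943976 rpm ≈ 5.394 rpm (4 s.f.).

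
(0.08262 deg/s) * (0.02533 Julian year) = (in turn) 1 deg/s = 0.017453293 rad/s, so 0.08262 deg/s = 0.08262 * 0.017453293 = 0.001441991 rad/s. 1 Julian year = 31557600 s, so 0.02533 Julian year = 0.02533 * 31557600 = 799354.01 s. Combine: 0.001441991 rad/s * 799354.01 s = 1152.6613 rad. 1 turn = 6.2831853 rad, so 1152.6613 rad = 1152.6613 / 6.2831853 = 183.45174 turn ≈ 183.5 turn (4 s.f.). Final answer: 183.5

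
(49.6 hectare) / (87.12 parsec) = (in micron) 1.845e-07. Check: 1 hectare = 10000 m^2, so 49.6 hectare = 49.6 * 10000 = 496000 m^2. 1 parsec = 3.0856776e+16 m, so 87.12 parsec = 87.12 * 3.0856776e+16 = 2.6882423e+18 m. Combine: 496000 m^2 / 2.6882423e+18 m = 1.8450718e-13 m. 1 micron = 1e-06 m, so 1.8450718e-13 m = 1.8450718e-13 / 1e-06 = 1.8450718e-07 micron ≈ 1.845e-07 micron (4 s.f.).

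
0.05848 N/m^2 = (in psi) 0.05848 N/m^2 = 0.05848 Pa. 1 psi = 6894.7573 Pa, so 0.05848 Pa = 0.05848 / 6894.7573 = 8.4818069e-06 psi ≈ 8.482e-06 psi (4 s.f.). Final answer: 8.482e-06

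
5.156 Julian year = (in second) 1 Julian year = 31557600 s, so 5.156 Julian year = 5.156 * 31557600 = 1.6271099e+08 s. 1.6271099e+08 s = 1.6271099e+08 second ≈ 1.627e+08 second (4 s.f.). Final answer: 1.627e+08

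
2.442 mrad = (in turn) 1 mrad = 0.001 rad, so 2.442 mrad = 2.442 * 0.001 = 0.002442 rad. 1 turn = 6.2831853 rad, so 0.002442 rad = 0.002442 / 6.2831853 = 0.00038865637 turn ≈ 0.0003887 turn (4 s.f.). Final answer: 0.0003887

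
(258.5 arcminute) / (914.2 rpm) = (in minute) 1 arcminute = 0.00029088821 rad, so 258.5 arcminute = 258.5 * 0.00029088821 = 0.075194602 rad. 1 rpm = 0.10471976 rad/s, so 914.2 rpm = 914.2 * 0.10471976 = 95.7348 rad/s. Combine: 0.075194602 rad / 95.7348 rad/s = 0.0007854469 s. 1 minute = 60 s, so 0.0007854469 s = 0.0007854469 / 60 = 1.3090782e-05 minute ≈ 1.309e-05 minute (4 s.f.). Final answer: 1.309e-05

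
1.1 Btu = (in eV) 1 Btu = 1055.0559 J, so 1.1 Btu = 1.1 * 1055.0559 = 1160.5614 J. 1 eV = 1.6021766e-19 J, so 1160.5614 J = 1160.5614 / 1.6021766e-19 = 7.2436547e+21 eV ≈ 7.244e+21 eV (4 s.f.). Final answer: 7.244e+21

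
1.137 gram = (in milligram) 1137. Check: 1 gram = 0.001 kg, so 1.137 gram = 1.137 * 0.001 = 0.001137 kg. 1 milligram = 1e-06 kg, so 0.001137 kg = 0.001137 / 1e-06 = 1137 milligram.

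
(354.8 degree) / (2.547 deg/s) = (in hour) 0.03869. Check: 1 degree = 0.017453293 rad, so 354.8 degree = 354.8 * 0.017453293 = 6.1924282 rad. 1 deg/s = 0.017453293 rad/s, so 2.547 deg/s = 2.547 * 0.017453293 = 0.044453536 rad/s. Combine: 6.1924282 rad / 0.044453536 rad/s = 139.30114 s. 1 hour = 3600 s, so 139.30114 s = 139.30114 / 3600 = 0.038694761 hour ≈ 0.03869 hour (4 s.f.).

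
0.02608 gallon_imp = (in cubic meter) 1 gallon_imp = 0.00454609 m^3, so 0.02608 gallon_imp = 0.02608 * 0.00454609 = 0.00011856203 m^3. 0.00011856203 m^3 = 0.00011856203 cubic meter ≈ 0.0001186 cubic meter (4 s.f.). Final answer: 0.0001186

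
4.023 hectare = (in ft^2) 1 hectare = 10000 m^2, so 4.023 hectare = 4.023 * 10000 = 40230 m^2. 1 ft^2 = 0.09290304 m^2, so 40230 m^2 = 40230 / 0.09290304 = 433032.12 ft^2 ≈ 4.33e+05 ft^2 (4 s.f.). Final answer: 4.33e+05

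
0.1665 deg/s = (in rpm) 0.02775. Check: 1 deg/s = 0.017453293 rad/s, so 0.1665 deg/s = 0.1665 * 0.017453293 = 0.0029059732 rad/s. 1 rpm = 0.10471976 rad/s, so 0.0029059732 rad/s = 0.0029059732 / 0.10471976 = 0.02775 rpm.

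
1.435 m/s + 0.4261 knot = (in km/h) 1.435 m/s is already in m/s. 1 knot = 0.51444444 m/s, so 0.4261 knot = 0.4261 * 0.51444444 = 0.21920478 m/s. Sum: 1.435 + 0.21920478 = 1.6542048 m/s. 1 km/h = 0.27777778 m/s, so 1.6542048 m/s = 1.6542048 / 0.27777778 = 5.9551372 km/h ≈ 5.955 km/h (4 s.f.). Final answer: 5.955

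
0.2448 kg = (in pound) 1 pound = 0.45359237 kg, so 0.2448 kg = 0.2448 / 0.45359237 = 0.53969162 pound ≈ 0.5397 pound (4 s.f.). Final answer: 0.5397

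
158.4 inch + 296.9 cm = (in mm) 1 inch = 0.0254 m, so 158.4 inch = 158.4 * 0.0254 = 4.02336 m. 1 cm = 0.01 m, so 296.9 cm = 296.9 * 0.01 = 2.969 m. Sum: 4.02336 + 2.969 = 6.99236 m. 1 mm = 0.001 m, so 6.99236 m = 6.99236 / 0.001 = 6992.36 mm ≈ 6992 mm (4 s.f.). Final answer: 6992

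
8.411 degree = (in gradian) 1 degree = 0.017453293 rad, so 8.411 degree = 8.411 * 0.017453293 = 0.14679964 rad. 1 gradian = 0.015707963 rad, so 0.14679964 rad = 0.14679964 / 0.015707963 = 9.3455556 gradian ≈ 9.346 gradian (4 s.f.). Final answer: 9.346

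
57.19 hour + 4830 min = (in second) 1 hour = 3600 s, so 57.19 hour = 57.19 * 3600 = 205884 s. 1 min = 60 s, so 4830 min = 4830 * 60 = 289800 s. Sum: 205884 + 289800 = 495684 s. 495684 s = 495684 second ≈ 4.957e+05 second (4 s.f.). Final answer: 4.957e+05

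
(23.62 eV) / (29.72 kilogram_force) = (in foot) 4.26e-20. Check: 1 eV = 1.6021766e-19 J, so 23.62 eV = 23.62 * 1.6021766e-19 = 3.7843412e-18 J. 1 kilogram_force = 9.80665 N, so 29.72 kilogram_force = 29.72 * 9.80665 = 291.45364 N. Combine: 3.7843412e-18 J / 291.45364 N = 1.2984368e-20 m. 1 foot = 0.3048 m, so 1.2984368e-20 m = 1.2984368e-20 / 0.3048 = 4.2599632e-20 foot ≈ 4.26e-20 foot (4 s.f.).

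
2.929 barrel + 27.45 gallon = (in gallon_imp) 1 barrel = 0.15898729 m^3, so 2.929 barrel = 2.929 * 0.15898729 = 0.46567379 m^3. 1 gallon = 0.0037854118 m^3, so 27.45 gallon = 27.45 * 0.0037854118 = 0.10390955 m^3. Sum: 0.46567379 + 0.10390955 = 0.56958334 m^3. 1 gallon_imp = 0.00454609 m^3, so 0.56958334 m^3 = 0.56958334 / 0.00454609 = 125.29082 gallon_imp ≈ 125.3 gallon_imp (4 s.f.). Final answer: 125.3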